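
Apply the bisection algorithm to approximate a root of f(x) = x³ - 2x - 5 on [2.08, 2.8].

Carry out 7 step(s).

f(x) = x³ - 2x - 5
Initial interval: [2.08, 2.8]

Iteration 1:
  c_1 = (2.080000 + 2.800000)/2 = 2.440000
  f(c_1) = f(2.440000) = 4.646784
  f(a) × f(c) < 0, new interval: [2.080000, 2.440000]
Iteration 2:
  c_2 = (2.080000 + 2.440000)/2 = 2.260000
  f(c_2) = f(2.260000) = 2.023176
  f(a) × f(c) < 0, new interval: [2.080000, 2.260000]
Iteration 3:
  c_3 = (2.080000 + 2.260000)/2 = 2.170000
  f(c_3) = f(2.170000) = 0.878313
  f(a) × f(c) < 0, new interval: [2.080000, 2.170000]
Iteration 4:
  c_4 = (2.080000 + 2.170000)/2 = 2.125000
  f(c_4) = f(2.125000) = 0.345703
  f(a) × f(c) < 0, new interval: [2.080000, 2.125000]
Iteration 5:
  c_5 = (2.080000 + 2.125000)/2 = 2.102500
  f(c_5) = f(2.102500) = 0.089114
  f(a) × f(c) < 0, new interval: [2.080000, 2.102500]
Iteration 6:
  c_6 = (2.080000 + 2.102500)/2 = 2.091250
  f(c_6) = f(2.091250) = -0.036781
  f(a) × f(c) ≥ 0, new interval: [2.091250, 2.102500]
Iteration 7:
  c_7 = (2.091250 + 2.102500)/2 = 2.096875
  f(c_7) = f(2.096875) = 0.025968
  f(a) × f(c) < 0, new interval: [2.091250, 2.096875]

After 7 iteration(s), the approximation is c_7 = 2.096875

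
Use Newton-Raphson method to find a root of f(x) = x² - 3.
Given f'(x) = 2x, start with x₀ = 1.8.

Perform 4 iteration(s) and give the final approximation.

f(x) = x² - 3
f'(x) = 2x
x₀ = 1.8

Newton-Raphson formula: x_{n+1} = x_n - f(x_n)/f'(x_n)

Iteration 1:
  f(1.800000) = 0.240000
  f'(1.800000) = 3.600000
  x_1 = 1.800000 - 0.240000/3.600000 = 1.733333
Iteration 2:
  f(1.733333) = 0.004444
  f'(1.733333) = 3.466667
  x_2 = 1.733333 - 0.004444/3.466667 = 1.732051
Iteration 3:
  f(1.732051) = 0.000002
  f'(1.732051) = 3.464103
  x_3 = 1.732051 - 0.000002/3.464103 = 1.732051
Iteration 4:
  f(1.732051) = 0.000000
  f'(1.732051) = 3.464102
  x_4 = 1.732051 - 0.000000/3.464102 = 1.732051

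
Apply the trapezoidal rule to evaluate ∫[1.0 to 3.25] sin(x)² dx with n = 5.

f(x) = sin(x)²
a = 1.0, b = 3.25, n = 5
h = (b - a)/n = 0.450000

Trapezoidal rule: (h/2)[f(x₀) + 2f(x₁) + 2f(x₂) + ... + f(xₙ)]

x_0 = 1.0000, f(x_0) = 0.708073, coefficient = 1
x_1 = 1.4500, f(x_1) = 0.985479, coefficient = 2
x_2 = 1.9000, f(x_2) = 0.895484, coefficient = 2
x_3 = 2.3500, f(x_3) = 0.506194, coefficient = 2
x_4 = 2.8000, f(x_4) = 0.112217, coefficient = 2
x_5 = 3.2500, f(x_5) = 0.011706, coefficient = 1

I ≈ (0.450000/2) × 5.718528 = 1.286669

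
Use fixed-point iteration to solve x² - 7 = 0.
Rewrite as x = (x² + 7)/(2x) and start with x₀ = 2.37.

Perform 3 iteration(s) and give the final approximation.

Equation: x² - 7 = 0
Fixed-point form: x = (x² + 7)/(2x)
x₀ = 2.37

x_1 = g(2.370000) = 2.661793
x_2 = g(2.661793) = 2.645800
x_3 = g(2.645800) = 2.645751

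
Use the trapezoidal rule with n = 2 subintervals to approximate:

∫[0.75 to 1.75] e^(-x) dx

f(x) = e^(-x)
a = 0.75, b = 1.75, n = 2
h = (b - a)/n = 0.500000

Trapezoidal rule: (h/2)[f(x₀) + 2f(x₁) + 2f(x₂) + ... + f(xₙ)]

x_0 = 0.7500, f(x_0) = 0.472367, coefficient = 1
x_1 = 1.2500, f(x_1) = 0.286505, coefficient = 2
x_2 = 1.7500, f(x_2) = 0.173774, coefficient = 1

I ≈ (0.500000/2) × 1.219150 = 0.304788
Exact value: 0.298593
Error: 0.006195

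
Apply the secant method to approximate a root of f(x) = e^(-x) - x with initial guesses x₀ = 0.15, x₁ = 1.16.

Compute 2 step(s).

f(x) = e^(-x) - x
x₀ = 0.15, x₁ = 1.16

Secant formula: x_{n+1} = x_n - f(x_n)(x_n - x_{n-1})/(f(x_n) - f(x_{n-1}))

Iteration 1:
  f(0.150000) = 0.710708
  f(1.160000) = -0.846514
  x_2 = 1.160000 - (-0.846514)×(1.160000 - 0.150000)/(-0.846514 - 0.710708)
       = 0.610959
Iteration 2:
  f(1.160000) = -0.846514
  f(0.610959) = -0.068129
  x_3 = 0.610959 - (-0.068129)×(0.610959 - 1.160000)/(-0.068129 - (-0.846514))
       = 0.562904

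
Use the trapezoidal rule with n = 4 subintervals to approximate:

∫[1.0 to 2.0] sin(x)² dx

f(x) = sin(x)²
a = 1.0, b = 2.0, n = 4
h = (b - a)/n = 0.250000

Trapezoidal rule: (h/2)[f(x₀) + 2f(x₁) + 2f(x₂) + ... + f(xₙ)]

x_0 = 1.0000, f(x_0) = 0.708073, coefficient = 1
x_1 = 1.2500, f(x_1) = 0.900572, coefficient = 2
x_2 = 1.5000, f(x_2) = 0.994996, coefficient = 2
x_3 = 1.7500, f(x_3) = 0.968228, coefficient = 2
x_4 = 2.0000, f(x_4) = 0.826822, coefficient = 1

I ≈ (0.250000/2) × 7.262488 = 0.907811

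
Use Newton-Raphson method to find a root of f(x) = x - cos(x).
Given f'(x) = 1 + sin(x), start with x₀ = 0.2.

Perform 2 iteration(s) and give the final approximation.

f(x) = x - cos(x)
f'(x) = 1 + sin(x)
x₀ = 0.2

Newton-Raphson formula: x_{n+1} = x_n - f(x_n)/f'(x_n)

Iteration 1:
  f(0.200000) = -0.780067
  f'(0.200000) = 1.198669
  x_1 = 0.200000 - (-0.780067)/1.198669 = 0.850777
Iteration 2:
  f(0.850777) = 0.191378
  f'(0.850777) = 1.751793
  x_2 = 0.850777 - 0.191378/1.751793 = 0.741530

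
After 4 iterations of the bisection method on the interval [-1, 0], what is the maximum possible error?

Bisection error bound: |error| ≤ (b-a)/2^n
|error| ≤ (0 - (-1))/2^4 = 1/2^4
|error| ≤ 0.0625000000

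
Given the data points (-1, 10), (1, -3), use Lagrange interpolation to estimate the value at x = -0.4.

Lagrange interpolation formula:
P(x) = Σ yᵢ × Lᵢ(x)
where Lᵢ(x) = Π_{j≠i} (x - xⱼ)/(xᵢ - xⱼ)

L_0(-0.4) = (-0.4 - 1)/(-1 - 1) = 0.700000
L_1(-0.4) = (-0.4 - (-1))/(1 - (-1)) = 0.300000

P(-0.4) = 10×L_0(-0.4) + (-3)×L_1(-0.4)
P(-0.4) = 6.100000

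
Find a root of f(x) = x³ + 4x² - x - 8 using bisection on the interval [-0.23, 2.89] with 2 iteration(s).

f(x) = x³ + 4x² - x - 8
Initial interval: [-0.23, 2.89]

Iteration 1:
  c_1 = (-0.230000 + 2.890000)/2 = 1.330000
  f(c_1) = f(1.330000) = 0.098237
  f(a) × f(c) < 0, new interval: [-0.230000, 1.330000]
Iteration 2:
  c_2 = (-0.230000 + 1.330000)/2 = 0.550000
  f(c_2) = f(0.550000) = -7.173625
  f(a) × f(c) ≥ 0, new interval: [0.550000, 1.330000]

After 2 iteration(s), the approximation is c_2 = 0.550000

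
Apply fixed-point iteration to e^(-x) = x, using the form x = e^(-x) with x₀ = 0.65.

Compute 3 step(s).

Equation: e^(-x) = x
Fixed-point form: x = e^(-x)
x₀ = 0.65

x_1 = g(0.650000) = 0.522046
x_2 = g(0.522046) = 0.593306
x_3 = g(0.593306) = 0.552498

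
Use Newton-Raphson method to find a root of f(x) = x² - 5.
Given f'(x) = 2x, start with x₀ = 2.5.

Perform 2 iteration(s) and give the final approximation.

f(x) = x² - 5
f'(x) = 2x
x₀ = 2.5

Newton-Raphson formula: x_{n+1} = x_n - f(x_n)/f'(x_n)

Iteration 1:
  f(2.500000) = 1.250000
  f'(2.500000) = 5.000000
  x_1 = 2.500000 - 1.250000/5.000000 = 2.250000
Iteration 2:
  f(2.250000) = 0.062500
  f'(2.250000) = 4.500000
  x_2 = 2.250000 - 0.062500/4.500000 = 2.236111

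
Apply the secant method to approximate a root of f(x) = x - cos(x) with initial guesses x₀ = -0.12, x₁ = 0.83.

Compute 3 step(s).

f(x) = x - cos(x)
x₀ = -0.12, x₁ = 0.83

Secant formula: x_{n+1} = x_n - f(x_n)(x_n - x_{n-1})/(f(x_n) - f(x_{n-1}))

Iteration 1:
  f(-0.120000) = -1.112809
  f(0.830000) = 0.155124
  x_2 = 0.830000 - 0.155124×(0.830000 - (-0.120000))/(0.155124 - (-1.112809))
       = 0.713773
Iteration 2:
  f(0.830000) = 0.155124
  f(0.713773) = -0.042124
  x_3 = 0.713773 - (-0.042124)×(0.713773 - 0.830000)/(-0.042124 - 0.155124)
       = 0.738594
Iteration 3:
  f(0.713773) = -0.042124
  f(0.738594) = -0.000821
  x_4 = 0.738594 - (-0.000821)×(0.738594 - 0.713773)/(-0.000821 - (-0.042124))
       = 0.739088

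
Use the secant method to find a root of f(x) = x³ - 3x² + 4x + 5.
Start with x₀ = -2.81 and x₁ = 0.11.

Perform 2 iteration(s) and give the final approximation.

f(x) = x³ - 3x² + 4x + 5
x₀ = -2.81, x₁ = 0.11

Secant formula: x_{n+1} = x_n - f(x_n)(x_n - x_{n-1})/(f(x_n) - f(x_{n-1}))

Iteration 1:
  f(-2.810000) = -52.116341
  f(0.110000) = 5.405031
  x_2 = 0.110000 - 5.405031×(0.110000 - (-2.810000))/(5.405031 - (-52.116341))
       = -0.164380
Iteration 2:
  f(0.110000) = 5.405031
  f(-0.164380) = 4.256978
  x_3 = -0.164380 - 4.256978×(-0.164380 - 0.110000)/(4.256978 - 5.405031)
       = -1.181779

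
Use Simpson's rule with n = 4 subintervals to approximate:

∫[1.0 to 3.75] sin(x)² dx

f(x) = sin(x)²
a = 1.0, b = 3.75, n = 4
h = (b - a)/n = 0.687500

Simpson's rule: (h/3)[f(x₀) + 4f(x₁) + 2f(x₂) + ... + f(xₙ)]

x_0 = 1.0000, f(x_0) = 0.708073, coefficient = 1
x_1 = 1.6875, f(x_1) = 0.986442, coefficient = 4
x_2 = 2.3750, f(x_2) = 0.481199, coefficient = 2
x_3 = 3.0625, f(x_3) = 0.006243, coefficient = 4
x_4 = 3.7500, f(x_4) = 0.326682, coefficient = 1

I ≈ (0.687500/3) × 5.967892 = 1.367642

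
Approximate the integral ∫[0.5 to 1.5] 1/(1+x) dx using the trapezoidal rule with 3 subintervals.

f(x) = 1/(1+x)
a = 0.5, b = 1.5, n = 3
h = (b - a)/n = 0.333333

Trapezoidal rule: (h/2)[f(x₀) + 2f(x₁) + 2f(x₂) + ... + f(xₙ)]

x_0 = 0.5000, f(x_0) = 0.666667, coefficient = 1
x_1 = 0.8333, f(x_1) = 0.545455, coefficient = 2
x_2 = 1.1667, f(x_2) = 0.461538, coefficient = 2
x_3 = 1.5000, f(x_3) = 0.400000, coefficient = 1

I ≈ (0.333333/2) × 3.080653 = 0.513442
Exact value: 0.510826
Error: 0.002616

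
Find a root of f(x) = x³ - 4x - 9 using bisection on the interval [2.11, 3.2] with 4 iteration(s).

f(x) = x³ - 4x - 9
Initial interval: [2.11, 3.2]

Iteration 1:
  c_1 = (2.110000 + 3.200000)/2 = 2.655000
  f(c_1) = f(2.655000) = -0.904839
  f(a) × f(c) ≥ 0, new interval: [2.655000, 3.200000]
Iteration 2:
  c_2 = (2.655000 + 3.200000)/2 = 2.927500
  f(c_2) = f(2.927500) = 4.379425
  f(a) × f(c) < 0, new interval: [2.655000, 2.927500]
Iteration 3:
  c_3 = (2.655000 + 2.927500)/2 = 2.791250
  f(c_3) = f(2.791250) = 1.581842
  f(a) × f(c) < 0, new interval: [2.655000, 2.791250]
Iteration 4:
  c_4 = (2.655000 + 2.791250)/2 = 2.723125
  f(c_4) = f(2.723125) = 0.300588
  f(a) × f(c) < 0, new interval: [2.655000, 2.723125]

After 4 iteration(s), the approximation is c_4 = 2.723125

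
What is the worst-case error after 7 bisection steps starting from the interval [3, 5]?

Bisection error bound: |error| ≤ (b-a)/2^n
|error| ≤ (5 - 3)/2^7 = 2/2^7
|error| ≤ 0.0156250000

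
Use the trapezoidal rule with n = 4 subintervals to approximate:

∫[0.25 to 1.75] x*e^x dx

f(x) = x*e^x
a = 0.25, b = 1.75, n = 4
h = (b - a)/n = 0.375000

Trapezoidal rule: (h/2)[f(x₀) + 2f(x₁) + 2f(x₂) + ... + f(xₙ)]

x_0 = 0.2500, f(x_0) = 0.321006, coefficient = 1
x_1 = 0.6250, f(x_1) = 1.167654, coefficient = 2
x_2 = 1.0000, f(x_2) = 2.718282, coefficient = 2
x_3 = 1.3750, f(x_3) = 5.438230, coefficient = 2
x_4 = 1.7500, f(x_4) = 10.070555, coefficient = 1

I ≈ (0.375000/2) × 29.039893 = 5.444980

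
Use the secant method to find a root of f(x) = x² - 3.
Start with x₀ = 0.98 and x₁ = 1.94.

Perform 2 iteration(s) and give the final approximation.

f(x) = x² - 3
x₀ = 0.98, x₁ = 1.94

Secant formula: x_{n+1} = x_n - f(x_n)(x_n - x_{n-1})/(f(x_n) - f(x_{n-1}))

Iteration 1:
  f(0.980000) = -2.039600
  f(1.940000) = 0.763600
  x_2 = 1.940000 - 0.763600×(1.940000 - 0.980000)/(0.763600 - (-2.039600))
       = 1.678493
Iteration 2:
  f(1.940000) = 0.763600
  f(1.678493) = -0.182661
  x_3 = 1.678493 - (-0.182661)×(1.678493 - 1.940000)/(-0.182661 - 0.763600)
       = 1.728973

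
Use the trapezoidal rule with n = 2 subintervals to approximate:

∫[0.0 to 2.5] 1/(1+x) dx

f(x) = 1/(1+x)
a = 0.0, b = 2.5, n = 2
h = (b - a)/n = 1.250000

Trapezoidal rule: (h/2)[f(x₀) + 2f(x₁) + 2f(x₂) + ... + f(xₙ)]

x_0 = 0.0000, f(x_0) = 1.000000, coefficient = 1
x_1 = 1.2500, f(x_1) = 0.444444, coefficient = 2
x_2 = 2.5000, f(x_2) = 0.285714, coefficient = 1

I ≈ (1.250000/2) × 2.174603 = 1.359127
Exact value: 1.252763
Error: 0.106364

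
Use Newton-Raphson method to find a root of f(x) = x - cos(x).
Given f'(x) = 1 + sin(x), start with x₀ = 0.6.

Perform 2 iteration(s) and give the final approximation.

f(x) = x - cos(x)
f'(x) = 1 + sin(x)
x₀ = 0.6

Newton-Raphson formula: x_{n+1} = x_n - f(x_n)/f'(x_n)

Iteration 1:
  f(0.600000) = -0.225336
  f'(0.600000) = 1.564642
  x_1 = 0.600000 - (-0.225336)/1.564642 = 0.744017
Iteration 2:
  f(0.744017) = 0.008264
  f'(0.744017) = 1.677249
  x_2 = 0.744017 - 0.008264/1.677249 = 0.739090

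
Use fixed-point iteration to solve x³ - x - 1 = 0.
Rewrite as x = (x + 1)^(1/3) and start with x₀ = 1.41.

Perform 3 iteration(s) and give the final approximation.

Equation: x³ - x - 1 = 0
Fixed-point form: x = (x + 1)^(1/3)
x₀ = 1.41

x_1 = g(1.410000) = 1.340723
x_2 = g(1.340723) = 1.327751
x_3 = g(1.327751) = 1.325294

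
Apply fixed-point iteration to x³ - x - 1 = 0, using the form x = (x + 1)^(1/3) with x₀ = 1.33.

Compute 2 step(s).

Equation: x³ - x - 1 = 0
Fixed-point form: x = (x + 1)^(1/3)
x₀ = 1.33

x_1 = g(1.330000) = 1.325721
x_2 = g(1.325721) = 1.324908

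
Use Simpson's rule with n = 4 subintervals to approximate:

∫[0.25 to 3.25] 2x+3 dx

f(x) = 2x+3
a = 0.25, b = 3.25, n = 4
h = (b - a)/n = 0.750000

Simpson's rule: (h/3)[f(x₀) + 4f(x₁) + 2f(x₂) + ... + f(xₙ)]

x_0 = 0.2500, f(x_0) = 3.500000, coefficient = 1
x_1 = 1.0000, f(x_1) = 5.000000, coefficient = 4
x_2 = 1.7500, f(x_2) = 6.500000, coefficient = 2
x_3 = 2.5000, f(x_3) = 8.000000, coefficient = 4
x_4 = 3.2500, f(x_4) = 9.500000, coefficient = 1

I ≈ (0.750000/3) × 78.000000 = 19.500000
Exact value: 19.500000
Error: 0.000000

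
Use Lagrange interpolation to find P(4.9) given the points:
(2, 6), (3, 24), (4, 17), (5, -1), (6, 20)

Lagrange interpolation formula:
P(x) = Σ yᵢ × Lᵢ(x)
where Lᵢ(x) = Π_{j≠i} (x - xⱼ)/(xᵢ - xⱼ)

L_0(4.9) = (4.9 - 3)/(2 - 3) × (4.9 - 4)/(2 - 4) × (4.9 - 5)/(2 - 5) × (4.9 - 6)/(2 - 6) = 0.007837
L_1(4.9) = (4.9 - 2)/(3 - 2) × (4.9 - 4)/(3 - 4) × (4.9 - 5)/(3 - 5) × (4.9 - 6)/(3 - 6) = -0.047850
L_2(4.9) = (4.9 - 2)/(4 - 2) × (4.9 - 3)/(4 - 3) × (4.9 - 5)/(4 - 5) × (4.9 - 6)/(4 - 6) = 0.151525
L_3(4.9) = (4.9 - 2)/(5 - 2) × (4.9 - 3)/(5 - 3) × (4.9 - 4)/(5 - 4) × (4.9 - 6)/(5 - 6) = 0.909150
L_4(4.9) = (4.9 - 2)/(6 - 2) × (4.9 - 3)/(6 - 3) × (4.9 - 4)/(6 - 4) × (4.9 - 5)/(6 - 5) = -0.020662

P(4.9) = 6×L_0(4.9) + 24×L_1(4.9) + 17×L_2(4.9) + (-1)×L_3(4.9) + 20×L_4(4.9)
P(4.9) = 0.152150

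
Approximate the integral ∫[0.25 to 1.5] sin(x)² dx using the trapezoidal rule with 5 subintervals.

f(x) = sin(x)²
a = 0.25, b = 1.5, n = 5
h = (b - a)/n = 0.250000

Trapezoidal rule: (h/2)[f(x₀) + 2f(x₁) + 2f(x₂) + ... + f(xₙ)]

x_0 = 0.2500, f(x_0) = 0.061209, coefficient = 1
x_1 = 0.5000, f(x_1) = 0.229849, coefficient = 2
x_2 = 0.7500, f(x_2) = 0.464631, coefficient = 2
x_3 = 1.0000, f(x_3) = 0.708073, coefficient = 2
x_4 = 1.2500, f(x_4) = 0.900572, coefficient = 2
x_5 = 1.5000, f(x_5) = 0.994996, coefficient = 1

I ≈ (0.250000/2) × 5.662456 = 0.707807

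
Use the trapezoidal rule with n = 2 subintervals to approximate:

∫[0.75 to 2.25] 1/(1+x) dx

f(x) = 1/(1+x)
a = 0.75, b = 2.25, n = 2
h = (b - a)/n = 0.750000

Trapezoidal rule: (h/2)[f(x₀) + 2f(x₁) + 2f(x₂) + ... + f(xₙ)]

x_0 = 0.7500, f(x_0) = 0.571429, coefficient = 1
x_1 = 1.5000, f(x_1) = 0.400000, coefficient = 2
x_2 = 2.2500, f(x_2) = 0.307692, coefficient = 1

I ≈ (0.750000/2) × 1.679121 = 0.629670
Exact value: 0.619039
Error: 0.010631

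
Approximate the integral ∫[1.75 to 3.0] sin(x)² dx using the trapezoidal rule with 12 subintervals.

f(x) = sin(x)²
a = 1.75, b = 3.0, n = 12
h = (b - a)/n = 0.104167

Trapezoidal rule: (h/2)[f(x₀) + 2f(x₁) + 2f(x₂) + ... + f(xₙ)]

x_0 = 1.7500, f(x_0) = 0.968228, coefficient = 1
x_1 = 1.8542, f(x_1) = 0.921828, coefficient = 2
x_2 = 1.9583, f(x_2) = 0.857185, coefficient = 2
x_3 = 2.0625, f(x_3) = 0.777095, coefficient = 2
x_4 = 2.1667, f(x_4) = 0.685022, coefficient = 2
x_5 = 2.2708, f(x_5) = 0.584947, coefficient = 2
x_6 = 2.3750, f(x_6) = 0.481199, coefficient = 2
x_7 = 2.4792, f(x_7) = 0.378264, coefficient = 2
x_8 = 2.5833, f(x_8) = 0.280593, coefficient = 2
x_9 = 2.6875, f(x_9) = 0.192411, coefficient = 2
x_10 = 2.7917, f(x_10) = 0.117531, coefficient = 2
x_11 = 2.8958, f(x_11) = 0.059191, coefficient = 2
x_12 = 3.0000, f(x_12) = 0.019915, coefficient = 1

I ≈ (0.104167/2) × 11.658675 = 0.607223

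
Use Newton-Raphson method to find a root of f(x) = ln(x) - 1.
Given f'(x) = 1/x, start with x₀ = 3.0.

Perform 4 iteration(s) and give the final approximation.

f(x) = ln(x) - 1
f'(x) = 1/x
x₀ = 3.0

Newton-Raphson formula: x_{n+1} = x_n - f(x_n)/f'(x_n)

Iteration 1:
  f(3.000000) = 0.098612
  f'(3.000000) = 0.333333
  x_1 = 3.000000 - 0.098612/0.333333 = 2.704163
Iteration 2:
  f(2.704163) = -0.005208
  f'(2.704163) = 0.369800
  x_2 = 2.704163 - (-0.005208)/0.369800 = 2.718245
Iteration 3:
  f(2.718245) = -0.000014
  f'(2.718245) = 0.367884
  x_3 = 2.718245 - (-0.000014)/0.367884 = 2.718282
Iteration 4:
  f(2.718282) = 0.000000
  f'(2.718282) = 0.367879
  x_4 = 2.718282 - 0.000000/0.367879 = 2.718282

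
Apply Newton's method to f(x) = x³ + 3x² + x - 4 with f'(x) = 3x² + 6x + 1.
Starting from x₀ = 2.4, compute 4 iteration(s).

f(x) = x³ + 3x² + x - 4
f'(x) = 3x² + 6x + 1
x₀ = 2.4

Newton-Raphson formula: x_{n+1} = x_n - f(x_n)/f'(x_n)

Iteration 1:
  f(2.400000) = 29.504000
  f'(2.400000) = 32.680000
  x_1 = 2.400000 - 29.504000/32.680000 = 1.497185
Iteration 2:
  f(1.497185) = 7.577905
  f'(1.497185) = 16.707796
  x_2 = 1.497185 - 7.577905/16.707796 = 1.043630
Iteration 3:
  f(1.043630) = 1.447802
  f'(1.043630) = 10.529268
  x_3 = 1.043630 - 1.447802/10.529268 = 0.906127
Iteration 4:
  f(0.906127) = 0.113317
  f'(0.906127) = 8.899962
  x_4 = 0.906127 - 0.113317/8.899962 = 0.893395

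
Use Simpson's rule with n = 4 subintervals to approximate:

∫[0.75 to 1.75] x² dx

f(x) = x²
a = 0.75, b = 1.75, n = 4
h = (b - a)/n = 0.250000

Simpson's rule: (h/3)[f(x₀) + 4f(x₁) + 2f(x₂) + ... + f(xₙ)]

x_0 = 0.7500, f(x_0) = 0.562500, coefficient = 1
x_1 = 1.0000, f(x_1) = 1.000000, coefficient = 4
x_2 = 1.2500, f(x_2) = 1.562500, coefficient = 2
x_3 = 1.5000, f(x_3) = 2.250000, coefficient = 4
x_4 = 1.7500, f(x_4) = 3.062500, coefficient = 1

I ≈ (0.250000/3) × 19.750000 = 1.645833
Exact value: 1.645833
Error: 0.000000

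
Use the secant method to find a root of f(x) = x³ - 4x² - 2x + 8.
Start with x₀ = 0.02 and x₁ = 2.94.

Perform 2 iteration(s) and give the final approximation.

f(x) = x³ - 4x² - 2x + 8
x₀ = 0.02, x₁ = 2.94

Secant formula: x_{n+1} = x_n - f(x_n)(x_n - x_{n-1})/(f(x_n) - f(x_{n-1}))

Iteration 1:
  f(0.020000) = 7.958408
  f(2.940000) = -7.042216
  x_2 = 2.940000 - (-7.042216)×(2.940000 - 0.020000)/(-7.042216 - 7.958408)
       = 1.569172
Iteration 2:
  f(2.940000) = -7.042216
  f(1.569172) = -1.123776
  x_3 = 1.569172 - (-1.123776)×(1.569172 - 2.940000)/(-1.123776 - (-7.042216))
       = 1.308884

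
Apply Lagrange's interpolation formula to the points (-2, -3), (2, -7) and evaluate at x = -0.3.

Lagrange interpolation formula:
P(x) = Σ yᵢ × Lᵢ(x)
where Lᵢ(x) = Π_{j≠i} (x - xⱼ)/(xᵢ - xⱼ)

L_0(-0.3) = (-0.3 - 2)/(-2 - 2) = 0.575000
L_1(-0.3) = (-0.3 - (-2))/(2 - (-2)) = 0.425000

P(-0.3) = (-3)×L_0(-0.3) + (-7)×L_1(-0.3)
P(-0.3) = -4.700000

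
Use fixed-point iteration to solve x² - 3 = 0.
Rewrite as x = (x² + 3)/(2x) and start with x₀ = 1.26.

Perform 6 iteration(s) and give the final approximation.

Equation: x² - 3 = 0
Fixed-point form: x = (x² + 3)/(2x)
x₀ = 1.26

x_1 = g(1.260000) = 1.820476
x_2 = g(1.820476) = 1.734198
x_3 = g(1.734198) = 1.732052
x_4 = g(1.732052) = 1.732051
x_5 = g(1.732051) = 1.732051
x_6 = g(1.732051) = 1.732051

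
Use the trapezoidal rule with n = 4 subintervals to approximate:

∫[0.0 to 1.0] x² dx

f(x) = x²
a = 0.0, b = 1.0, n = 4
h = (b - a)/n = 0.250000

Trapezoidal rule: (h/2)[f(x₀) + 2f(x₁) + 2f(x₂) + ... + f(xₙ)]

x_0 = 0.0000, f(x_0) = 0.000000, coefficient = 1
x_1 = 0.2500, f(x_1) = 0.062500, coefficient = 2
x_2 = 0.5000, f(x_2) = 0.250000, coefficient = 2
x_3 = 0.7500, f(x_3) = 0.562500, coefficient = 2
x_4 = 1.0000, f(x_4) = 1.000000, coefficient = 1

I ≈ (0.250000/2) × 2.750000 = 0.343750
Exact value: 0.333333
Error: 0.010417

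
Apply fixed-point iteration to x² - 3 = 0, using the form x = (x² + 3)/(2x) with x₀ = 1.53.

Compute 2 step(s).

Equation: x² - 3 = 0
Fixed-point form: x = (x² + 3)/(2x)
x₀ = 1.53

x_1 = g(1.530000) = 1.745392
x_2 = g(1.745392) = 1.732102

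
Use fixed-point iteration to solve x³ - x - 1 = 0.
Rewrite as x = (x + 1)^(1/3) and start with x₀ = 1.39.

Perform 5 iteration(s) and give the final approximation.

Equation: x³ - x - 1 = 0
Fixed-point form: x = (x + 1)^(1/3)
x₀ = 1.39

x_1 = g(1.390000) = 1.337004
x_2 = g(1.337004) = 1.327048
x_3 = g(1.327048) = 1.325160
x_4 = g(1.325160) = 1.324802
x_5 = g(1.324802) = 1.324734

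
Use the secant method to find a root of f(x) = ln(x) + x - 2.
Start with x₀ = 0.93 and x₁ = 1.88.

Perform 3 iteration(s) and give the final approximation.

f(x) = ln(x) + x - 2
x₀ = 0.93, x₁ = 1.88

Secant formula: x_{n+1} = x_n - f(x_n)(x_n - x_{n-1})/(f(x_n) - f(x_{n-1}))

Iteration 1:
  f(0.930000) = -1.142571
  f(1.880000) = 0.511272
  x_2 = 1.880000 - 0.511272×(1.880000 - 0.930000)/(0.511272 - (-1.142571))
       = 1.586315
Iteration 2:
  f(1.880000) = 0.511272
  f(1.586315) = 0.047729
  x_3 = 1.586315 - 0.047729×(1.586315 - 1.880000)/(0.047729 - 0.511272)
       = 1.556076
Iteration 3:
  f(1.586315) = 0.047729
  f(1.556076) = -0.001757
  x_4 = 1.556076 - (-0.001757)×(1.556076 - 1.586315)/(-0.001757 - 0.047729)
       = 1.557149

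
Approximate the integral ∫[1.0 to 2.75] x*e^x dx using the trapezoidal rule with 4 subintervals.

f(x) = x*e^x
a = 1.0, b = 2.75, n = 4
h = (b - a)/n = 0.437500

Trapezoidal rule: (h/2)[f(x₀) + 2f(x₁) + 2f(x₂) + ... + f(xₙ)]

x_0 = 1.0000, f(x_0) = 2.718282, coefficient = 1
x_1 = 1.4375, f(x_1) = 6.052101, coefficient = 2
x_2 = 1.8750, f(x_2) = 12.226536, coefficient = 2
x_3 = 2.3125, f(x_3) = 23.355423, coefficient = 2
x_4 = 2.7500, f(x_4) = 43.017238, coefficient = 1

I ≈ (0.437500/2) × 129.003639 = 28.219546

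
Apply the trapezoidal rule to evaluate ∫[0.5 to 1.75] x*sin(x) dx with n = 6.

f(x) = x*sin(x)
a = 0.5, b = 1.75, n = 6
h = (b - a)/n = 0.208333

Trapezoidal rule: (h/2)[f(x₀) + 2f(x₁) + 2f(x₂) + ... + f(xₙ)]

x_0 = 0.5000, f(x_0) = 0.239713, coefficient = 1
x_1 = 0.7083, f(x_1) = 0.460820, coefficient = 2
x_2 = 0.9167, f(x_2) = 0.727446, coefficient = 2
x_3 = 1.1250, f(x_3) = 1.015051, coefficient = 2
x_4 = 1.3333, f(x_4) = 1.295917, coefficient = 2
x_5 = 1.5417, f(x_5) = 1.541013, coefficient = 2
x_6 = 1.7500, f(x_6) = 1.721975, coefficient = 1

I ≈ (0.208333/2) × 12.042182 = 1.254394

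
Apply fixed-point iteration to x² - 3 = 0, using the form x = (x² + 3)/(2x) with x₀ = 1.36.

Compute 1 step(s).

Equation: x² - 3 = 0
Fixed-point form: x = (x² + 3)/(2x)
x₀ = 1.36

x_1 = g(1.360000) = 1.782941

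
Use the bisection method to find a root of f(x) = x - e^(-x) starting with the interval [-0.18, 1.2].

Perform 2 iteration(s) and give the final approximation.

f(x) = x - e^(-x)
Initial interval: [-0.18, 1.2]

Iteration 1:
  c_1 = (-0.180000 + 1.200000)/2 = 0.510000
  f(c_1) = f(0.510000) = -0.090496
  f(a) × f(c) ≥ 0, new interval: [0.510000, 1.200000]
Iteration 2:
  c_2 = (0.510000 + 1.200000)/2 = 0.855000
  f(c_2) = f(0.855000) = 0.429717
  f(a) × f(c) < 0, new interval: [0.510000, 0.855000]

After 2 iteration(s), the approximation is c_2 = 0.855000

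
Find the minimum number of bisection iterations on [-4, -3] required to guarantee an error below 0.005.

We need (b-a)/2^n ≤ 0.005
(-3 - (-4))/2^n ≤ 0.005
1/2^n ≤ 0.005
2^n ≥ 200
n ≥ log₂(200) = 7.64
n ≥ 8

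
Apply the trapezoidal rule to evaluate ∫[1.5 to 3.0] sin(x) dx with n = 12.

f(x) = sin(x)
a = 1.5, b = 3.0, n = 12
h = (b - a)/n = 0.125000

Trapezoidal rule: (h/2)[f(x₀) + 2f(x₁) + 2f(x₂) + ... + f(xₙ)]

x_0 = 1.5000, f(x_0) = 0.997495, coefficient = 1
x_1 = 1.6250, f(x_1) = 0.998531, coefficient = 2
x_2 = 1.7500, f(x_2) = 0.983986, coefficient = 2
x_3 = 1.8750, f(x_3) = 0.954086, coefficient = 2
x_4 = 2.0000, f(x_4) = 0.909297, coefficient = 2
x_5 = 2.1250, f(x_5) = 0.850320, coefficient = 2
x_6 = 2.2500, f(x_6) = 0.778073, coefficient = 2
x_7 = 2.3750, f(x_7) = 0.693685, coefficient = 2
x_8 = 2.5000, f(x_8) = 0.598472, coefficient = 2
x_9 = 2.6250, f(x_9) = 0.493920, coefficient = 2
x_10 = 2.7500, f(x_10) = 0.381661, coefficient = 2
x_11 = 2.8750, f(x_11) = 0.263446, coefficient = 2
x_12 = 3.0000, f(x_12) = 0.141120, coefficient = 1

I ≈ (0.125000/2) × 16.949571 = 1.059348
Exact value: 1.060730
Error: 0.001382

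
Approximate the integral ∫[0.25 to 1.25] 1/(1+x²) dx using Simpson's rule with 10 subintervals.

f(x) = 1/(1+x²)
a = 0.25, b = 1.25, n = 10
h = (b - a)/n = 0.100000

Simpson's rule: (h/3)[f(x₀) + 4f(x₁) + 2f(x₂) + ... + f(xₙ)]

x_0 = 0.2500, f(x_0) = 0.941176, coefficient = 1
x_1 = 0.3500, f(x_1) = 0.890869, coefficient = 4
x_2 = 0.4500, f(x_2) = 0.831601, coefficient = 2
x_3 = 0.5500, f(x_3) = 0.767754, coefficient = 4
x_4 = 0.6500, f(x_4) = 0.702988, coefficient = 2
x_5 = 0.7500, f(x_5) = 0.640000, coefficient = 4
x_6 = 0.8500, f(x_6) = 0.580552, coefficient = 2
x_7 = 0.9500, f(x_7) = 0.525624, coefficient = 4
x_8 = 1.0500, f(x_8) = 0.475624, coefficient = 2
x_9 = 1.1500, f(x_9) = 0.430571, coefficient = 4
x_10 = 1.2500, f(x_10) = 0.390244, coefficient = 1

I ≈ (0.100000/3) × 19.532219 = 0.651074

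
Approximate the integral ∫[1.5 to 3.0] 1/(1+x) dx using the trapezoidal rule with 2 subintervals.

f(x) = 1/(1+x)
a = 1.5, b = 3.0, n = 2
h = (b - a)/n = 0.750000

Trapezoidal rule: (h/2)[f(x₀) + 2f(x₁) + 2f(x₂) + ... + f(xₙ)]

x_0 = 1.5000, f(x_0) = 0.400000, coefficient = 1
x_1 = 2.2500, f(x_1) = 0.307692, coefficient = 2
x_2 = 3.0000, f(x_2) = 0.250000, coefficient = 1

I ≈ (0.750000/2) × 1.265385 = 0.474519
Exact value: 0.470004
Error: 0.004516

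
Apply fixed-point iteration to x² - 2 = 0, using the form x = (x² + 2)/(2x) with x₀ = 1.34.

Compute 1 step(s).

Equation: x² - 2 = 0
Fixed-point form: x = (x² + 2)/(2x)
x₀ = 1.34

x_1 = g(1.340000) = 1.416269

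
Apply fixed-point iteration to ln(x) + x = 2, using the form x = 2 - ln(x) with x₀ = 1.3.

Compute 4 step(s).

Equation: ln(x) + x = 2
Fixed-point form: x = 2 - ln(x)
x₀ = 1.3

x_1 = g(1.300000) = 1.737636
x_2 = g(1.737636) = 1.447475
x_3 = g(1.447475) = 1.630180
x_4 = g(1.630180) = 1.511310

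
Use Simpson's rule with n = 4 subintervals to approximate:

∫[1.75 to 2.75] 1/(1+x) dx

f(x) = 1/(1+x)
a = 1.75, b = 2.75, n = 4
h = (b - a)/n = 0.250000

Simpson's rule: (h/3)[f(x₀) + 4f(x₁) + 2f(x₂) + ... + f(xₙ)]

x_0 = 1.7500, f(x_0) = 0.363636, coefficient = 1
x_1 = 2.0000, f(x_1) = 0.333333, coefficient = 4
x_2 = 2.2500, f(x_2) = 0.307692, coefficient = 2
x_3 = 2.5000, f(x_3) = 0.285714, coefficient = 4
x_4 = 2.7500, f(x_4) = 0.266667, coefficient = 1

I ≈ (0.250000/3) × 3.721878 = 0.310157
Exact value: 0.310155
Error: 0.000002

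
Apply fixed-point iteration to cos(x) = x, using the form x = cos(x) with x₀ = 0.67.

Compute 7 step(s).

Equation: cos(x) = x
Fixed-point form: x = cos(x)
x₀ = 0.67

x_1 = g(0.670000) = 0.783822
x_2 = g(0.783822) = 0.708221
x_3 = g(0.708221) = 0.759521
x_4 = g(0.759521) = 0.725166
x_5 = g(0.725166) = 0.748389
x_6 = g(0.748389) = 0.732786
x_7 = g(0.732786) = 0.743314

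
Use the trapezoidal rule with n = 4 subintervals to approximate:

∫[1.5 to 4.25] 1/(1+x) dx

f(x) = 1/(1+x)
a = 1.5, b = 4.25, n = 4
h = (b - a)/n = 0.687500

Trapezoidal rule: (h/2)[f(x₀) + 2f(x₁) + 2f(x₂) + ... + f(xₙ)]

x_0 = 1.5000, f(x_0) = 0.400000, coefficient = 1
x_1 = 2.1875, f(x_1) = 0.313725, coefficient = 2
x_2 = 2.8750, f(x_2) = 0.258065, coefficient = 2
x_3 = 3.5625, f(x_3) = 0.219178, coefficient = 2
x_4 = 4.2500, f(x_4) = 0.190476, coefficient = 1

I ≈ (0.687500/2) × 2.172412 = 0.746767
Exact value: 0.741937
Error: 0.004829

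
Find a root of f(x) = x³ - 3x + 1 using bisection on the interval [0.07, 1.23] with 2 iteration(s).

f(x) = x³ - 3x + 1
Initial interval: [0.07, 1.23]

Iteration 1:
  c_1 = (0.070000 + 1.230000)/2 = 0.650000
  f(c_1) = f(0.650000) = -0.675375
  f(a) × f(c) < 0, new interval: [0.070000, 0.650000]
Iteration 2:
  c_2 = (0.070000 + 0.650000)/2 = 0.360000
  f(c_2) = f(0.360000) = -0.033344
  f(a) × f(c) < 0, new interval: [0.070000, 0.360000]

After 2 iteration(s), the approximation is c_2 = 0.360000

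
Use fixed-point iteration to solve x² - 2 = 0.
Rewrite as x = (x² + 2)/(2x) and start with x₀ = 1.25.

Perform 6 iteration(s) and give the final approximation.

Equation: x² - 2 = 0
Fixed-point form: x = (x² + 2)/(2x)
x₀ = 1.25

x_1 = g(1.250000) = 1.425000
x_2 = g(1.425000) = 1.414254
x_3 = g(1.414254) = 1.414214
x_4 = g(1.414214) = 1.414214
x_5 = g(1.414214) = 1.414214
x_6 = g(1.414214) = 1.414214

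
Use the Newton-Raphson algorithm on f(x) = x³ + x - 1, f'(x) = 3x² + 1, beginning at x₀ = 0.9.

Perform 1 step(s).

f(x) = x³ + x - 1
f'(x) = 3x² + 1
x₀ = 0.9

Newton-Raphson formula: x_{n+1} = x_n - f(x_n)/f'(x_n)

Iteration 1:
  f(0.900000) = 0.629000
  f'(0.900000) = 3.430000
  x_1 = 0.900000 - 0.629000/3.430000 = 0.716618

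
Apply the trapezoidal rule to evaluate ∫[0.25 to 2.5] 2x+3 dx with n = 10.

f(x) = 2x+3
a = 0.25, b = 2.5, n = 10
h = (b - a)/n = 0.225000

Trapezoidal rule: (h/2)[f(x₀) + 2f(x₁) + 2f(x₂) + ... + f(xₙ)]

x_0 = 0.2500, f(x_0) = 3.500000, coefficient = 1
x_1 = 0.4750, f(x_1) = 3.950000, coefficient = 2
x_2 = 0.7000, f(x_2) = 4.400000, coefficient = 2
x_3 = 0.9250, f(x_3) = 4.850000, coefficient = 2
x_4 = 1.1500, f(x_4) = 5.300000, coefficient = 2
x_5 = 1.3750, f(x_5) = 5.750000, coefficient = 2
x_6 = 1.6000, f(x_6) = 6.200000, coefficient = 2
x_7 = 1.8250, f(x_7) = 6.650000, coefficient = 2
x_8 = 2.0500, f(x_8) = 7.100000, coefficient = 2
x_9 = 2.2750, f(x_9) = 7.550000, coefficient = 2
x_10 = 2.5000, f(x_10) = 8.000000, coefficient = 1

I ≈ (0.225000/2) × 115.000000 = 12.937500
Exact value: 12.937500
Error: 0.000000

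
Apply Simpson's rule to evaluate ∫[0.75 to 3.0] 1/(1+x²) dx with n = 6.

f(x) = 1/(1+x²)
a = 0.75, b = 3.0, n = 6
h = (b - a)/n = 0.375000

Simpson's rule: (h/3)[f(x₀) + 4f(x₁) + 2f(x₂) + ... + f(xₙ)]

x_0 = 0.7500, f(x_0) = 0.640000, coefficient = 1
x_1 = 1.1250, f(x_1) = 0.441379, coefficient = 4
x_2 = 1.5000, f(x_2) = 0.307692, coefficient = 2
x_3 = 1.8750, f(x_3) = 0.221453, coefficient = 4
x_4 = 2.2500, f(x_4) = 0.164948, coefficient = 2
x_5 = 2.6250, f(x_5) = 0.126733, coefficient = 4
x_6 = 3.0000, f(x_6) = 0.100000, coefficient = 1

I ≈ (0.375000/3) × 4.843543 = 0.605443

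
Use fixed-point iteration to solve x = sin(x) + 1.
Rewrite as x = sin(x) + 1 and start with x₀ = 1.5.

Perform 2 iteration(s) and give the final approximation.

Equation: x = sin(x) + 1
Fixed-point form: x = sin(x) + 1
x₀ = 1.5

x_1 = g(1.500000) = 1.997495
x_2 = g(1.997495) = 1.910337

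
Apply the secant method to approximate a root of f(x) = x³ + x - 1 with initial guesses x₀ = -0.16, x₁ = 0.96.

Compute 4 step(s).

f(x) = x³ + x - 1
x₀ = -0.16, x₁ = 0.96

Secant formula: x_{n+1} = x_n - f(x_n)(x_n - x_{n-1})/(f(x_n) - f(x_{n-1}))

Iteration 1:
  f(-0.160000) = -1.164096
  f(0.960000) = 0.844736
  x_2 = 0.960000 - 0.844736×(0.960000 - (-0.160000))/(0.844736 - (-1.164096))
       = 0.489028
Iteration 2:
  f(0.960000) = 0.844736
  f(0.489028) = -0.394022
  x_3 = 0.489028 - (-0.394022)×(0.489028 - 0.960000)/(-0.394022 - 0.844736)
       = 0.638834
Iteration 3:
  f(0.489028) = -0.394022
  f(0.638834) = -0.100453
  x_4 = 0.638834 - (-0.100453)×(0.638834 - 0.489028)/(-0.100453 - (-0.394022))
       = 0.690094
Iteration 4:
  f(0.638834) = -0.100453
  f(0.690094) = 0.018737
  x_5 = 0.690094 - 0.018737×(0.690094 - 0.638834)/(0.018737 - (-0.100453))
       = 0.682036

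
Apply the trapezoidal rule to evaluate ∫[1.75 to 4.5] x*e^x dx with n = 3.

f(x) = x*e^x
a = 1.75, b = 4.5, n = 3
h = (b - a)/n = 0.916667

Trapezoidal rule: (h/2)[f(x₀) + 2f(x₁) + 2f(x₂) + ... + f(xₙ)]

x_0 = 1.7500, f(x_0) = 10.070555, coefficient = 1
x_1 = 2.6667, f(x_1) = 38.378443, coefficient = 2
x_2 = 3.5833, f(x_2) = 128.976059, coefficient = 2
x_3 = 4.5000, f(x_3) = 405.077091, coefficient = 1

I ≈ (0.916667/2) × 749.856650 = 343.684298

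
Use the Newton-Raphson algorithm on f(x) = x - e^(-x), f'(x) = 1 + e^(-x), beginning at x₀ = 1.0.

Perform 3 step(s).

f(x) = x - e^(-x)
f'(x) = 1 + e^(-x)
x₀ = 1.0

Newton-Raphson formula: x_{n+1} = x_n - f(x_n)/f'(x_n)

Iteration 1:
  f(1.000000) = 0.632121
  f'(1.000000) = 1.367879
  x_1 = 1.000000 - 0.632121/1.367879 = 0.537883
Iteration 2:
  f(0.537883) = -0.046100
  f'(0.537883) = 1.583983
  x_2 = 0.537883 - (-0.046100)/1.583983 = 0.566987
Iteration 3:
  f(0.566987) = -0.000245
  f'(0.566987) = 1.567232
  x_3 = 0.566987 - (-0.000245)/1.567232 = 0.567143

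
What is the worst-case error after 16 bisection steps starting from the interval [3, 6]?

Bisection error bound: |error| ≤ (b-a)/2^n
|error| ≤ (6 - 3)/2^16 = 3/2^16
|error| ≤ 0.0000457764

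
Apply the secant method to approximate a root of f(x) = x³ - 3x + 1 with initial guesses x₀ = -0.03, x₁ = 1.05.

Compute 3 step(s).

f(x) = x³ - 3x + 1
x₀ = -0.03, x₁ = 1.05

Secant formula: x_{n+1} = x_n - f(x_n)(x_n - x_{n-1})/(f(x_n) - f(x_{n-1}))

Iteration 1:
  f(-0.030000) = 1.089973
  f(1.050000) = -0.992375
  x_2 = 1.050000 - (-0.992375)×(1.050000 - (-0.030000))/(-0.992375 - 1.089973)
       = 0.535309
Iteration 2:
  f(1.050000) = -0.992375
  f(0.535309) = -0.452532
  x_3 = 0.535309 - (-0.452532)×(0.535309 - 1.050000)/(-0.452532 - (-0.992375))
       = 0.103862
Iteration 3:
  f(0.535309) = -0.452532
  f(0.103862) = 0.689535
  x_4 = 0.103862 - 0.689535×(0.103862 - 0.535309)/(0.689535 - (-0.452532))
       = 0.364353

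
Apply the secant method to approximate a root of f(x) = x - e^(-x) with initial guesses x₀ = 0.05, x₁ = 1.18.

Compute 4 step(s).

f(x) = x - e^(-x)
x₀ = 0.05, x₁ = 1.18

Secant formula: x_{n+1} = x_n - f(x_n)(x_n - x_{n-1})/(f(x_n) - f(x_{n-1}))

Iteration 1:
  f(0.050000) = -0.901229
  f(1.180000) = 0.872721
  x_2 = 1.180000 - 0.872721×(1.180000 - 0.050000)/(0.872721 - (-0.901229))
       = 0.624080
Iteration 2:
  f(1.180000) = 0.872721
  f(0.624080) = 0.088326
  x_3 = 0.624080 - 0.088326×(0.624080 - 1.180000)/(0.088326 - 0.872721)
       = 0.561481
Iteration 3:
  f(0.624080) = 0.088326
  f(0.561481) = -0.008882
  x_4 = 0.561481 - (-0.008882)×(0.561481 - 0.624080)/(-0.008882 - 0.088326)
       = 0.567201
Iteration 4:
  f(0.561481) = -0.008882
  f(0.567201) = 0.000091
  x_5 = 0.567201 - 0.000091×(0.567201 - 0.561481)/(0.000091 - (-0.008882))
       = 0.567143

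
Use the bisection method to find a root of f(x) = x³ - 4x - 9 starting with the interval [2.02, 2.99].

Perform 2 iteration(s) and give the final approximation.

f(x) = x³ - 4x - 9
Initial interval: [2.02, 2.99]

Iteration 1:
  c_1 = (2.020000 + 2.990000)/2 = 2.505000
  f(c_1) = f(2.505000) = -3.301062
  f(a) × f(c) ≥ 0, new interval: [2.505000, 2.990000]
Iteration 2:
  c_2 = (2.505000 + 2.990000)/2 = 2.747500
  f(c_2) = f(2.747500) = 0.750208
  f(a) × f(c) < 0, new interval: [2.505000, 2.747500]

After 2 iteration(s), the approximation is c_2 = 2.747500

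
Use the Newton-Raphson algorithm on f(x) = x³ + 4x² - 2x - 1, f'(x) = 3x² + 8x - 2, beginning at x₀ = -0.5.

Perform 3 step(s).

f(x) = x³ + 4x² - 2x - 1
f'(x) = 3x² + 8x - 2
x₀ = -0.5

Newton-Raphson formula: x_{n+1} = x_n - f(x_n)/f'(x_n)

Iteration 1:
  f(-0.500000) = 0.875000
  f'(-0.500000) = -5.250000
  x_1 = -0.500000 - 0.875000/(-5.250000) = -0.333333
Iteration 2:
  f(-0.333333) = 0.074074
  f'(-0.333333) = -4.333333
  x_2 = -0.333333 - 0.074074/(-4.333333) = -0.316239
Iteration 3:
  f(-0.316239) = 0.000882
  f'(-0.316239) = -4.229893
  x_3 = -0.316239 - 0.000882/(-4.229893) = -0.316031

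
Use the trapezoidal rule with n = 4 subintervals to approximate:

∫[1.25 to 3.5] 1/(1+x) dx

f(x) = 1/(1+x)
a = 1.25, b = 3.5, n = 4
h = (b - a)/n = 0.562500

Trapezoidal rule: (h/2)[f(x₀) + 2f(x₁) + 2f(x₂) + ... + f(xₙ)]

x_0 = 1.2500, f(x_0) = 0.444444, coefficient = 1
x_1 = 1.8125, f(x_1) = 0.355556, coefficient = 2
x_2 = 2.3750, f(x_2) = 0.296296, coefficient = 2
x_3 = 2.9375, f(x_3) = 0.253968, coefficient = 2
x_4 = 3.5000, f(x_4) = 0.222222, coefficient = 1

I ≈ (0.562500/2) × 2.478307 = 0.697024
Exact value: 0.693147
Error: 0.003877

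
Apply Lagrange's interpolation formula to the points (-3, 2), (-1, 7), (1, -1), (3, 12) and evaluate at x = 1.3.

Lagrange interpolation formula:
P(x) = Σ yᵢ × Lᵢ(x)
where Lᵢ(x) = Π_{j≠i} (x - xⱼ)/(xᵢ - xⱼ)

L_0(1.3) = (1.3 - (-1))/(-3 - (-1)) × (1.3 - 1)/(-3 - 1) × (1.3 - 3)/(-3 - 3) = 0.024438
L_1(1.3) = (1.3 - (-3))/(-1 - (-3)) × (1.3 - 1)/(-1 - 1) × (1.3 - 3)/(-1 - 3) = -0.137063
L_2(1.3) = (1.3 - (-3))/(1 - (-3)) × (1.3 - (-1))/(1 - (-1)) × (1.3 - 3)/(1 - 3) = 1.050812
L_3(1.3) = (1.3 - (-3))/(3 - (-3)) × (1.3 - (-1))/(3 - (-1)) × (1.3 - 1)/(3 - 1) = 0.061813

P(1.3) = 2×L_0(1.3) + 7×L_1(1.3) + (-1)×L_2(1.3) + 12×L_3(1.3)
P(1.3) = -1.219625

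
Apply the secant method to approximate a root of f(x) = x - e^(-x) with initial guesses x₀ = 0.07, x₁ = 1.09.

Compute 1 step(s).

f(x) = x - e^(-x)
x₀ = 0.07, x₁ = 1.09

Secant formula: x_{n+1} = x_n - f(x_n)(x_n - x_{n-1})/(f(x_n) - f(x_{n-1}))

Iteration 1:
  f(0.070000) = -0.862394
  f(1.090000) = 0.753784
  x_2 = 1.090000 - 0.753784×(1.090000 - 0.070000)/(0.753784 - (-0.862394))
       = 0.614273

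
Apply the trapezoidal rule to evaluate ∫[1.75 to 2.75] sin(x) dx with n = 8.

f(x) = sin(x)
a = 1.75, b = 2.75, n = 8
h = (b - a)/n = 0.125000

Trapezoidal rule: (h/2)[f(x₀) + 2f(x₁) + 2f(x₂) + ... + f(xₙ)]

x_0 = 1.7500, f(x_0) = 0.983986, coefficient = 1
x_1 = 1.8750, f(x_1) = 0.954086, coefficient = 2
x_2 = 2.0000, f(x_2) = 0.909297, coefficient = 2
x_3 = 2.1250, f(x_3) = 0.850320, coefficient = 2
x_4 = 2.2500, f(x_4) = 0.778073, coefficient = 2
x_5 = 2.3750, f(x_5) = 0.693685, coefficient = 2
x_6 = 2.5000, f(x_6) = 0.598472, coefficient = 2
x_7 = 2.6250, f(x_7) = 0.493920, coefficient = 2
x_8 = 2.7500, f(x_8) = 0.381661, coefficient = 1

I ≈ (0.125000/2) × 11.921354 = 0.745085
Exact value: 0.746056
Error: 0.000972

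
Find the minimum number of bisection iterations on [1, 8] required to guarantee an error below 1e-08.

We need (b-a)/2^n ≤ 1e-08
(8 - 1)/2^n ≤ 1e-08
7/2^n ≤ 1e-08
2^n ≥ 700000000
n ≥ log₂(700000000) = 29.38
n ≥ 30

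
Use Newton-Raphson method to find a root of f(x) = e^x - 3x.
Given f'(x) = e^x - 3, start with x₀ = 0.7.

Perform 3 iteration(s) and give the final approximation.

f(x) = e^x - 3x
f'(x) = e^x - 3
x₀ = 0.7

Newton-Raphson formula: x_{n+1} = x_n - f(x_n)/f'(x_n)

Iteration 1:
  f(0.700000) = -0.086247
  f'(0.700000) = -0.986247
  x_1 = 0.700000 - (-0.086247)/(-0.986247) = 0.612550
Iteration 2:
  f(0.612550) = 0.007480
  f'(0.612550) = -1.154869
  x_2 = 0.612550 - 0.007480/(-1.154869) = 0.619027
Iteration 3:
  f(0.619027) = 0.000039
  f'(0.619027) = -1.142879
  x_3 = 0.619027 - 0.000039/(-1.142879) = 0.619061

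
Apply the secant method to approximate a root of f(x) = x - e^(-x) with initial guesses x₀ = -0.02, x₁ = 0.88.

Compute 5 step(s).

f(x) = x - e^(-x)
x₀ = -0.02, x₁ = 0.88

Secant formula: x_{n+1} = x_n - f(x_n)(x_n - x_{n-1})/(f(x_n) - f(x_{n-1}))

Iteration 1:
  f(-0.020000) = -1.040201
  f(0.880000) = 0.465217
  x_2 = 0.880000 - 0.465217×(0.880000 - (-0.020000))/(0.465217 - (-1.040201))
       = 0.601874
Iteration 2:
  f(0.880000) = 0.465217
  f(0.601874) = 0.054091
  x_3 = 0.601874 - 0.054091×(0.601874 - 0.880000)/(0.054091 - 0.465217)
       = 0.565282
Iteration 3:
  f(0.601874) = 0.054091
  f(0.565282) = -0.002917
  x_4 = 0.565282 - (-0.002917)×(0.565282 - 0.601874)/(-0.002917 - 0.054091)
       = 0.567155
Iteration 4:
  f(0.565282) = -0.002917
  f(0.567155) = 0.000018
  x_5 = 0.567155 - 0.000018×(0.567155 - 0.565282)/(0.000018 - (-0.002917))
       = 0.567143
Iteration 5:
  f(0.567155) = 0.000018
  f(0.567143) = 0.000000
  x_6 = 0.567143 - 0.000000×(0.567143 - 0.567155)/(0.000000 - 0.000018)
       = 0.567143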